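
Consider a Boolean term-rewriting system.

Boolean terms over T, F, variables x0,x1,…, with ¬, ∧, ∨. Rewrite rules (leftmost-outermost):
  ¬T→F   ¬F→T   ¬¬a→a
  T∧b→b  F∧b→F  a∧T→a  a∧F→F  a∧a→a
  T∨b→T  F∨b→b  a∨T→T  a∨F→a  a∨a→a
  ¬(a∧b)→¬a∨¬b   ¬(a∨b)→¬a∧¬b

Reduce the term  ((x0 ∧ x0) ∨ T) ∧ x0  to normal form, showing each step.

Answer: normal form = x0  (in 2 steps)

Reduction:
  start: ((x0 ∧ x0) ∨ T) ∧ x0
  [1] T ∧ x0
  [2] x0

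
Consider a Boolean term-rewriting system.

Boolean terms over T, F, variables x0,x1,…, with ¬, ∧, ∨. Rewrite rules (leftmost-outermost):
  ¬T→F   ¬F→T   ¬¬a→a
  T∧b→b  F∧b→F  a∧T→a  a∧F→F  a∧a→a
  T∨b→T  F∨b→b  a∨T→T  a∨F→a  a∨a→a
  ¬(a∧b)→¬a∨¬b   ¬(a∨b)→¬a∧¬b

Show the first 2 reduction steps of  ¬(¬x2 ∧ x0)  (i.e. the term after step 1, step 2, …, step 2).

Answer: after 2 steps: x2 ∨ ¬x0

Reduction:
  start: ¬(¬x2 ∧ x0)
  →1  ¬¬x2 ∨ ¬x0
  →2  x2 ∨ ¬x0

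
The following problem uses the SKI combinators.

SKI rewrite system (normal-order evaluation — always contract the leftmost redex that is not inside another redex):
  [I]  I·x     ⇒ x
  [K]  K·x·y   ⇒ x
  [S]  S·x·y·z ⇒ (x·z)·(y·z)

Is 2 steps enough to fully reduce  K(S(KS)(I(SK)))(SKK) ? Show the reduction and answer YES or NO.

  start: K(S(KS)(I(SK)))(SKK)
  [1] S(KS)(I(SK))
  [2] S(KS)(SK)

Answer: YES — reaches normal form S(KS)(SK) in 2 ≤ 2 steps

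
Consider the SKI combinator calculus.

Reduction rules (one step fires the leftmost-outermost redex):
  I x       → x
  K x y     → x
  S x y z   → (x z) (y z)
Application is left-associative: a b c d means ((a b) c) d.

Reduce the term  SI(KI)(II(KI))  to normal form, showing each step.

Answer: normal form = I  (in 5 steps)

Derivation:
  start: SI(KI)(II(KI))
  →1  I(II(KI))(KI(II(KI)))
  →2  II(KI)(KI(II(KI)))
  →3  I(KI)(KI(II(KI)))
  →4  KI(KI(II(KI)))
  →5  I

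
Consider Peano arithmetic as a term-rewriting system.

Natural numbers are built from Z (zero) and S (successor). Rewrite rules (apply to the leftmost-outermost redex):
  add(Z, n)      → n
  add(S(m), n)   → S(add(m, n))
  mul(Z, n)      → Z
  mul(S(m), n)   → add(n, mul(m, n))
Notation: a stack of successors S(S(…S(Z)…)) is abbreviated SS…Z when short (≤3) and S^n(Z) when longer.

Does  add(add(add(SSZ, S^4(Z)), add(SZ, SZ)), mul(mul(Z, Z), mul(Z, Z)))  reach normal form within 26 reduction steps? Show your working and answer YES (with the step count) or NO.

Answer: YES — reaches normal form S^8(Z) in 23 ≤ 26 steps

Working:
  start: add(add(add(SSZ, S^4(Z)), add(SZ, SZ)), mul(mul(Z, Z), mul(Z, Z)))
  step 1: add(add(S(add(SZ, S^4(Z))), add(SZ, SZ)), mul(mul(Z, Z), mul(Z, Z)))
  step 2: add(S(add(add(SZ, S^4(Z)), add(SZ, SZ))), mul(mul(Z, Z), mul(Z, Z)))
  step 3: S(add(add(add(SZ, S^4(Z)), add(SZ, SZ)), mul(mul(Z, Z), mul(Z, Z))))
  step 4: S(add(add(S(add(Z, S^4(Z))), add(SZ, SZ)), mul(mul(Z, Z), mul(Z, Z))))
  step 5: S(add(S(add(add(Z, S^4(Z)), add(SZ, SZ))), mul(mul(Z, Z), mul(Z, Z))))
  step 6: S(S(add(add(add(Z, S^4(Z)), add(SZ, SZ)), mul(mul(Z, Z), mul(Z, Z)))))
  step 7: S(S(add(add(S^4(Z), add(SZ, SZ)), mul(mul(Z, Z), mul(Z, Z)))))
  step 8: S(S(add(S(add(SSSZ, add(SZ, SZ))), mul(mul(Z, Z), mul(Z, Z)))))
  step 9: S(S(S(add(add(SSSZ, add(SZ, SZ)), mul(mul(Z, Z), mul(Z, Z))))))
  step 10: S(S(S(add(S(add(SSZ, add(SZ, SZ))), mul(mul(Z, Z), mul(Z, Z))))))
  step 11: S(S(S(S(add(add(SSZ, add(SZ, SZ)), mul(mul(Z, Z), mul(Z, Z)))))))
  step 12: S(S(S(S(add(S(add(SZ, add(SZ, SZ))), mul(mul(Z, Z), mul(Z, Z)))))))
  step 13: S(S(S(S(S(add(add(SZ, add(SZ, SZ)), mul(mul(Z, Z), mul(Z, Z))))))))
  step 14: S(S(S(S(S(add(S(add(Z, add(SZ, SZ))), mul(mul(Z, Z), mul(Z, Z))))))))
  step 15: S(S(S(S(S(S(add(add(Z, add(SZ, SZ)), mul(mul(Z, Z), mul(Z, Z)))))))))
  step 16: S(S(S(S(S(S(add(add(SZ, SZ), mul(mul(Z, Z), mul(Z, Z)))))))))
  step 17: S(S(S(S(S(S(add(S(add(Z, SZ)), mul(mul(Z, Z), mul(Z, Z)))))))))
  step 18: S(S(S(S(S(S(S(add(add(Z, SZ), mul(mul(Z, Z), mul(Z, Z))))))))))
  step 19: S(S(S(S(S(S(S(add(SZ, mul(mul(Z, Z), mul(Z, Z))))))))))
  step 20: S(S(S(S(S(S(S(S(add(Z, mul(mul(Z, Z), mul(Z, Z)))))))))))
  step 21: S(S(S(S(S(S(S(S(mul(mul(Z, Z), mul(Z, Z))))))))))
  step 22: S(S(S(S(S(S(S(S(mul(Z, mul(Z, Z))))))))))
  step 23: S^8(Z)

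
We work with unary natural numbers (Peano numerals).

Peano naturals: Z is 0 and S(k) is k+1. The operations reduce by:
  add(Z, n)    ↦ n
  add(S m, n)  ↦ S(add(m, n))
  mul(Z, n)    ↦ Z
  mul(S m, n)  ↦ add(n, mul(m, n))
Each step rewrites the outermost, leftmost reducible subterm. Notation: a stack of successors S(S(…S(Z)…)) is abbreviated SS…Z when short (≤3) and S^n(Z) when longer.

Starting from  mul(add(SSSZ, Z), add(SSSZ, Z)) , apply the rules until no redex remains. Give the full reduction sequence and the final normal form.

Answer: normal form = S^9(Z)  (in 32 steps)

Reduction:
  start: mul(add(SSSZ, Z), add(SSSZ, Z))
  [1] mul(S(add(SSZ, Z)), add(SSSZ, Z))
  [2] add(add(SSSZ, Z), mul(add(SSZ, Z), add(SSSZ, Z)))
  [3] add(S(add(SSZ, Z)), mul(add(SSZ, Z), add(SSSZ, Z)))
  [4] S(add(add(SSZ, Z), mul(add(SSZ, Z), add(SSSZ, Z))))
  [5] S(add(S(add(SZ, Z)), mul(add(SSZ, Z), add(SSSZ, Z))))
  [6] S(S(add(add(SZ, Z), mul(add(SSZ, Z), add(SSSZ, Z)))))
  [7] S(S(add(S(add(Z, Z)), mul(add(SSZ, Z), add(SSSZ, Z)))))
  [8] S(S(S(add(add(Z, Z), mul(add(SSZ, Z), add(SSSZ, Z))))))
  [9] S(S(S(add(Z, mul(add(SSZ, Z), add(SSSZ, Z))))))
  [10] S(S(S(mul(add(SSZ, Z), add(SSSZ, Z)))))
  [11] S(S(S(mul(S(add(SZ, Z)), add(SSSZ, Z)))))
  [12] S(S(S(add(add(SSSZ, Z), mul(add(SZ, Z), add(SSSZ, Z))))))
  [13] S(S(S(add(S(add(SSZ, Z)), mul(add(SZ, Z), add(SSSZ, Z))))))
  [14] S(S(S(S(add(add(SSZ, Z), mul(add(SZ, Z), add(SSSZ, Z)))))))
  [15] S(S(S(S(add(S(add(SZ, Z)), mul(add(SZ, Z), add(SSSZ, Z)))))))
  [16] S(S(S(S(S(add(add(SZ, Z), mul(add(SZ, Z), add(SSSZ, Z))))))))
  [17] S(S(S(S(S(add(S(add(Z, Z)), mul(add(SZ, Z), add(SSSZ, Z))))))))
  [18] S(S(S(S(S(S(add(add(Z, Z), mul(add(SZ, Z), add(SSSZ, Z)))))))))
  [19] S(S(S(S(S(S(add(Z, mul(add(SZ, Z), add(SSSZ, Z)))))))))
  [20] S(S(S(S(S(S(mul(add(SZ, Z), add(SSSZ, Z))))))))
  [21] S(S(S(S(S(S(mul(S(add(Z, Z)), add(SSSZ, Z))))))))
  [22] S(S(S(S(S(S(add(add(SSSZ, Z), mul(add(Z, Z), add(SSSZ, Z)))))))))
  [23] S(S(S(S(S(S(add(S(add(SSZ, Z)), mul(add(Z, Z), add(SSSZ, Z)))))))))
  [24] S(S(S(S(S(S(S(add(add(SSZ, Z), mul(add(Z, Z), add(SSSZ, Z))))))))))
  [25] S(S(S(S(S(S(S(add(S(add(SZ, Z)), mul(add(Z, Z), add(SSSZ, Z))))))))))
  [26] S(S(S(S(S(S(S(S(add(add(SZ, Z), mul(add(Z, Z), add(SSSZ, Z)))))))))))
  [27] S(S(S(S(S(S(S(S(add(S(add(Z, Z)), mul(add(Z, Z), add(SSSZ, Z)))))))))))
  [28] S(S(S(S(S(S(S(S(S(add(add(Z, Z), mul(add(Z, Z), add(SSSZ, Z))))))))))))
  [29] S(S(S(S(S(S(S(S(S(add(Z, mul(add(Z, Z), add(SSSZ, Z))))))))))))
  [30] S(S(S(S(S(S(S(S(S(mul(add(Z, Z), add(SSSZ, Z)))))))))))
  [31] S(S(S(S(S(S(S(S(S(mul(Z, add(SSSZ, Z)))))))))))
  [32] S^9(Z)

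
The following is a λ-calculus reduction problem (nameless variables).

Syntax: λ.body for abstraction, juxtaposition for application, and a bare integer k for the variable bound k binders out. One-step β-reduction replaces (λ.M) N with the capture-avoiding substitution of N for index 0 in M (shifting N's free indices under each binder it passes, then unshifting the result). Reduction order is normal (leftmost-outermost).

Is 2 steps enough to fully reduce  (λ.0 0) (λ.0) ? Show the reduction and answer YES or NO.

  start: (λ.0 0) (λ.0)
  →1  (λ.0) (λ.0)
  →2  λ.0

Answer: YES — reaches normal form λ.0 in 2 ≤ 2 steps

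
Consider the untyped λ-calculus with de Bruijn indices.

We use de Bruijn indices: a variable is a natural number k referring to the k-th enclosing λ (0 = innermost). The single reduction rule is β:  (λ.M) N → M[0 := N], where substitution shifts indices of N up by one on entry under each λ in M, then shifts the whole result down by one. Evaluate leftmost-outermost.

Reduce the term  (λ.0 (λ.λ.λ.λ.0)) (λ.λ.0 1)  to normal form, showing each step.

Answer: normal form = λ.0 (λ.λ.λ.λ.0)  (in 2 steps)

Working:
  start: (λ.0 (λ.λ.λ.λ.0)) (λ.λ.0 1)
  [1] (λ.λ.0 1) (λ.λ.λ.λ.0)
  [2] λ.0 (λ.λ.λ.λ.0)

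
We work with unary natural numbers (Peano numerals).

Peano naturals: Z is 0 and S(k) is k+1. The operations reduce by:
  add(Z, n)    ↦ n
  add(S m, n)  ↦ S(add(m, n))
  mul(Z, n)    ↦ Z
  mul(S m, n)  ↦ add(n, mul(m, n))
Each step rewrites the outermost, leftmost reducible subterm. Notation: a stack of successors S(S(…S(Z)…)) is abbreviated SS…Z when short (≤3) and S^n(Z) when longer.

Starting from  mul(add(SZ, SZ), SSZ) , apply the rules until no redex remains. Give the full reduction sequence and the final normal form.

Answer: normal form = S^4(Z)  (in 11 steps)

Reduction:
  start: mul(add(SZ, SZ), SSZ)
  [1] mul(S(add(Z, SZ)), SSZ)
  [2] add(SSZ, mul(add(Z, SZ), SSZ))
  [3] S(add(SZ, mul(add(Z, SZ), SSZ)))
  [4] S(S(add(Z, mul(add(Z, SZ), SSZ))))
  [5] S(S(mul(add(Z, SZ), SSZ)))
  [6] S(S(mul(SZ, SSZ)))
  [7] S(S(add(SSZ, mul(Z, SSZ))))
  [8] S(S(S(add(SZ, mul(Z, SSZ)))))
  [9] S(S(S(S(add(Z, mul(Z, SSZ))))))
  [10] S(S(S(S(mul(Z, SSZ)))))
  [11] S^4(Z)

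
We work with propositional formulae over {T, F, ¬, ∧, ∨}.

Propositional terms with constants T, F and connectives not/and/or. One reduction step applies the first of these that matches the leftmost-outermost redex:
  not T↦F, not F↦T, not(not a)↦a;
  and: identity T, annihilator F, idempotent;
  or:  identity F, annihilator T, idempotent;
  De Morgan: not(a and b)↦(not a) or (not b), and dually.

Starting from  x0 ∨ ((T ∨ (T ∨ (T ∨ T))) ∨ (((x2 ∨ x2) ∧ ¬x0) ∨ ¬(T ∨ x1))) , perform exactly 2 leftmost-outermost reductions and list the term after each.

  start: x0 ∨ ((T ∨ (T ∨ (T ∨ T))) ∨ (((x2 ∨ x2) ∧ ¬x0) ∨ ¬(T ∨ x1)))
  [1] x0 ∨ (T ∨ (((x2 ∨ x2) ∧ ¬x0) ∨ ¬(T ∨ x1)))
  [2] x0 ∨ T

Answer: after 2 steps: x0 ∨ T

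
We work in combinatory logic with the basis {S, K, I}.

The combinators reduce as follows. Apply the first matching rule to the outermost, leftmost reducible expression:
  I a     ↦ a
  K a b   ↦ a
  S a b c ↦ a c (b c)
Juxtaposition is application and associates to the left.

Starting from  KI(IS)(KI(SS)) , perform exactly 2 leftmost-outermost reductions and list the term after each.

Answer: after 2 steps: KI(SS)

Derivation:
  start: KI(IS)(KI(SS))
  step 1: I(KI(SS))
  step 2: KI(SS)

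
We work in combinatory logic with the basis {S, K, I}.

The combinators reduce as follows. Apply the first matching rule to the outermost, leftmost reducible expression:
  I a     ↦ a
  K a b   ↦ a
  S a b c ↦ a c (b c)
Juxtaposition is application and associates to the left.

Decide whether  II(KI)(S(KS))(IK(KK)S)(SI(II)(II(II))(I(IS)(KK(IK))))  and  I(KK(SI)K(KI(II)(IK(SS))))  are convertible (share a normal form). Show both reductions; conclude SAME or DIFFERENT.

Answer: SAME — A ⇓ K, B ⇓ K

Derivation:
Term A:
  start: II(KI)(S(KS))(IK(KK)S)(SI(II)(II(II))(I(IS)(KK(IK))))
  →1  I(KI)(S(KS))(IK(KK)S)(SI(II)(II(II))(I(IS)(KK(IK))))
  →2  KI(S(KS))(IK(KK)S)(SI(II)(II(II))(I(IS)(KK(IK))))
  →3  I(IK(KK)S)(SI(II)(II(II))(I(IS)(KK(IK))))
  →4  IK(KK)S(SI(II)(II(II))(I(IS)(KK(IK))))
  →5  K(KK)S(SI(II)(II(II))(I(IS)(KK(IK))))
  →6  KK(SI(II)(II(II))(I(IS)(KK(IK))))
  →7  K

Term B:
  start: I(KK(SI)K(KI(II)(IK(SS))))
  →1  KK(SI)K(KI(II)(IK(SS)))
  →2  KK(KI(II)(IK(SS)))
  →3  K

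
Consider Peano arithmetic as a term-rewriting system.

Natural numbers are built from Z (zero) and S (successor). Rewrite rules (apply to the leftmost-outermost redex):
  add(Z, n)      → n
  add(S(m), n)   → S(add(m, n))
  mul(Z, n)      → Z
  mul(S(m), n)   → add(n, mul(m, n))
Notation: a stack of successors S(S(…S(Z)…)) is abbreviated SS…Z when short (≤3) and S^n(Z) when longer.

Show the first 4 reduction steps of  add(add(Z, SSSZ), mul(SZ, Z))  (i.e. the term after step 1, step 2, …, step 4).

  start: add(add(Z, SSSZ), mul(SZ, Z))
  →1  add(SSSZ, mul(SZ, Z))
  →2  S(add(SSZ, mul(SZ, Z)))
  →3  S(S(add(SZ, mul(SZ, Z))))
  →4  S(S(S(add(Z, mul(SZ, Z)))))

Answer: after 4 steps: S(S(S(add(Z, mul(SZ, Z)))))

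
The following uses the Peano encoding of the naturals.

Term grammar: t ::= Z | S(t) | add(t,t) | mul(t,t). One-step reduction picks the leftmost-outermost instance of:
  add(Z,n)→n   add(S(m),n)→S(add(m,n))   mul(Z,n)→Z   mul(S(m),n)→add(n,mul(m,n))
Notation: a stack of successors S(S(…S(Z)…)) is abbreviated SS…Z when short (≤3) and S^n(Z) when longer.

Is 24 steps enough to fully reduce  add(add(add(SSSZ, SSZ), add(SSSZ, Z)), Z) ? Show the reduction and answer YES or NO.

Answer: YES — reaches normal form S^8(Z) in 23 ≤ 24 steps

Working:
  start: add(add(add(SSSZ, SSZ), add(SSSZ, Z)), Z)
  [1] add(add(S(add(SSZ, SSZ)), add(SSSZ, Z)), Z)
  [2] add(S(add(add(SSZ, SSZ), add(SSSZ, Z))), Z)
  [3] S(add(add(add(SSZ, SSZ), add(SSSZ, Z)), Z))
  [4] S(add(add(S(add(SZ, SSZ)), add(SSSZ, Z)), Z))
  [5] S(add(S(add(add(SZ, SSZ), add(SSSZ, Z))), Z))
  [6] S(S(add(add(add(SZ, SSZ), add(SSSZ, Z)), Z)))
  [7] S(S(add(add(S(add(Z, SSZ)), add(SSSZ, Z)), Z)))
  [8] S(S(add(S(add(add(Z, SSZ), add(SSSZ, Z))), Z)))
  [9] S(S(S(add(add(add(Z, SSZ), add(SSSZ, Z)), Z))))
  [10] S(S(S(add(add(SSZ, add(SSSZ, Z)), Z))))
  [11] S(S(S(add(S(add(SZ, add(SSSZ, Z))), Z))))
  [12] S(S(S(S(add(add(SZ, add(SSSZ, Z)), Z)))))
  [13] S(S(S(S(add(S(add(Z, add(SSSZ, Z))), Z)))))
  [14] S(S(S(S(S(add(add(Z, add(SSSZ, Z)), Z))))))
  [15] S(S(S(S(S(add(add(SSSZ, Z), Z))))))
  [16] S(S(S(S(S(add(S(add(SSZ, Z)), Z))))))
  [17] S(S(S(S(S(S(add(add(SSZ, Z), Z)))))))
  [18] S(S(S(S(S(S(add(S(add(SZ, Z)), Z)))))))
  [19] S(S(S(S(S(S(S(add(add(SZ, Z), Z))))))))
  [20] S(S(S(S(S(S(S(add(S(add(Z, Z)), Z))))))))
  [21] S(S(S(S(S(S(S(S(add(add(Z, Z), Z)))))))))
  [22] S(S(S(S(S(S(S(S(add(Z, Z)))))))))
  [23] S^8(Z)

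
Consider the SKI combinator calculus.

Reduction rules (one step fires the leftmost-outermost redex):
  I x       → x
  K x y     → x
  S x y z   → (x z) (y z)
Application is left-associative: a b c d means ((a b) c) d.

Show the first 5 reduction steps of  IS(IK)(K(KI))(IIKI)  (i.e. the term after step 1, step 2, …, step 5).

  start: IS(IK)(K(KI))(IIKI)
  →1  S(IK)(K(KI))(IIKI)
  →2  IK(IIKI)(K(KI)(IIKI))
  →3  K(IIKI)(K(KI)(IIKI))
  →4  IIKI
  →5  IKI

Answer: after 5 steps: IKI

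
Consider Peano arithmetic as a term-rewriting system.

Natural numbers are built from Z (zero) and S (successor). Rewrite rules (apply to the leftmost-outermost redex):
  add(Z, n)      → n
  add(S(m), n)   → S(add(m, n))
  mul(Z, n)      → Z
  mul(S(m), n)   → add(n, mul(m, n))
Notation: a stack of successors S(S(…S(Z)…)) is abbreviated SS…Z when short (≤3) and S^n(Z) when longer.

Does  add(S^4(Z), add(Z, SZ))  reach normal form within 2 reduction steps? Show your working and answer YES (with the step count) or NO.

Answer: NO — after 2 steps the term is S(S(add(SSZ, add(Z, SZ)))), not yet normal

Reduction:
  start: add(S^4(Z), add(Z, SZ))
  step 1: S(add(SSSZ, add(Z, SZ)))
  step 2: S(S(add(SSZ, add(Z, SZ))))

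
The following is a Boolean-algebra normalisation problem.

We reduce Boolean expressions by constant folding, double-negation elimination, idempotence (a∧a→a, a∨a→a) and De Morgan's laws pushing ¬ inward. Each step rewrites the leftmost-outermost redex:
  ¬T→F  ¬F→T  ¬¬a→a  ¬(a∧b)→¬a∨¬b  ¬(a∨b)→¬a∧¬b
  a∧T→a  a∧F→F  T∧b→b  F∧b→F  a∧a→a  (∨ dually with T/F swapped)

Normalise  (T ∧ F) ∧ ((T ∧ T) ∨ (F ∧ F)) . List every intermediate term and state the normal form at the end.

Answer: normal form = F  (in 2 steps)

Working:
  start: (T ∧ F) ∧ ((T ∧ T) ∨ (F ∧ F))
  step 1: F ∧ ((T ∧ T) ∨ (F ∧ F))
  step 2: F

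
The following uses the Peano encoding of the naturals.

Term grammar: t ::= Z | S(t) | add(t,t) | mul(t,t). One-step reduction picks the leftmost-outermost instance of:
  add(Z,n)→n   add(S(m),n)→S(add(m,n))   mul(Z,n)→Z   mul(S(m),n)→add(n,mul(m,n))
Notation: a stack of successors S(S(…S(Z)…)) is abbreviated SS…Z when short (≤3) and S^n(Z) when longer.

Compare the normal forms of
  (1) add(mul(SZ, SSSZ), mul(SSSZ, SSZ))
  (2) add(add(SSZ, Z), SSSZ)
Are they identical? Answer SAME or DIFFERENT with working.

Answer: DIFFERENT — A ⇓ S^9(Z), B ⇓ S^5(Z)

Derivation:
Term A:
  start: add(mul(SZ, SSSZ), mul(SSSZ, SSZ))
  →1  add(add(SSSZ, mul(Z, SSSZ)), mul(SSSZ, SSZ))
  →2  add(S(add(SSZ, mul(Z, SSSZ))), mul(SSSZ, SSZ))
  →3  S(add(add(SSZ, mul(Z, SSSZ)), mul(SSSZ, SSZ)))
  →4  S(add(S(add(SZ, mul(Z, SSSZ))), mul(SSSZ, SSZ)))
  →5  S(S(add(add(SZ, mul(Z, SSSZ)), mul(SSSZ, SSZ))))
  →6  S(S(add(S(add(Z, mul(Z, SSSZ))), mul(SSSZ, SSZ))))
  →7  S(S(S(add(add(Z, mul(Z, SSSZ)), mul(SSSZ, SSZ)))))
  →8  S(S(S(add(mul(Z, SSSZ), mul(SSSZ, SSZ)))))
  →9  S(S(S(add(Z, mul(SSSZ, SSZ)))))
  →10  S(S(S(mul(SSSZ, SSZ))))
  →11  S(S(S(add(SSZ, mul(SSZ, SSZ)))))
  →12  S(S(S(S(add(SZ, mul(SSZ, SSZ))))))
  →13  S(S(S(S(S(add(Z, mul(SSZ, SSZ)))))))
  →14  S(S(S(S(S(mul(SSZ, SSZ))))))
  →15  S(S(S(S(S(add(SSZ, mul(SZ, SSZ)))))))
  →16  S(S(S(S(S(S(add(SZ, mul(SZ, SSZ))))))))
  →17  S(S(S(S(S(S(S(add(Z, mul(SZ, SSZ)))))))))
  →18  S(S(S(S(S(S(S(mul(SZ, SSZ))))))))
  →19  S(S(S(S(S(S(S(add(SSZ, mul(Z, SSZ)))))))))
  →20  S(S(S(S(S(S(S(S(add(SZ, mul(Z, SSZ))))))))))
  →21  S(S(S(S(S(S(S(S(S(add(Z, mul(Z, SSZ)))))))))))
  →22  S(S(S(S(S(S(S(S(S(mul(Z, SSZ))))))))))
  →23  S^9(Z)

Term B:
  start: add(add(SSZ, Z), SSSZ)
  →1  add(S(add(SZ, Z)), SSSZ)
  →2  S(add(add(SZ, Z), SSSZ))
  →3  S(add(S(add(Z, Z)), SSSZ))
  →4  S(S(add(add(Z, Z), SSSZ)))
  →5  S(S(add(Z, SSSZ)))
  →6  S^5(Z)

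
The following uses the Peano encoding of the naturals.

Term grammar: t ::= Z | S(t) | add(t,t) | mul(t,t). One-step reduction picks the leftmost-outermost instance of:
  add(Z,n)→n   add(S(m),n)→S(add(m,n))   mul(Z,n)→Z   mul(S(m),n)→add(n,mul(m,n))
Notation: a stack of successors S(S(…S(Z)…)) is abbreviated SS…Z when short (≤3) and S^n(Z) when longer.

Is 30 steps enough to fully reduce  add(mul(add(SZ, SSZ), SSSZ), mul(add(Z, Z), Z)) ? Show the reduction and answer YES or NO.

  start: add(mul(add(SZ, SSZ), SSSZ), mul(add(Z, Z), Z))
  →1  add(mul(S(add(Z, SSZ)), SSSZ), mul(add(Z, Z), Z))
  →2  add(add(SSSZ, mul(add(Z, SSZ), SSSZ)), mul(add(Z, Z), Z))
  →3  add(S(add(SSZ, mul(add(Z, SSZ), SSSZ))), mul(add(Z, Z), Z))
  →4  S(add(add(SSZ, mul(add(Z, SSZ), SSSZ)), mul(add(Z, Z), Z)))
  →5  S(add(S(add(SZ, mul(add(Z, SSZ), SSSZ))), mul(add(Z, Z), Z)))
  →6  S(S(add(add(SZ, mul(add(Z, SSZ), SSSZ)), mul(add(Z, Z), Z))))
  →7  S(S(add(S(add(Z, mul(add(Z, SSZ), SSSZ))), mul(add(Z, Z), Z))))
  →8  S(S(S(add(add(Z, mul(add(Z, SSZ), SSSZ)), mul(add(Z, Z), Z)))))
  →9  S(S(S(add(mul(add(Z, SSZ), SSSZ), mul(add(Z, Z), Z)))))
  →10  S(S(S(add(mul(SSZ, SSSZ), mul(add(Z, Z), Z)))))
  →11  S(S(S(add(add(SSSZ, mul(SZ, SSSZ)), mul(add(Z, Z), Z)))))
  →12  S(S(S(add(S(add(SSZ, mul(SZ, SSSZ))), mul(add(Z, Z), Z)))))
  →13  S(S(S(S(add(add(SSZ, mul(SZ, SSSZ)), mul(add(Z, Z), Z))))))
  →14  S(S(S(S(add(S(add(SZ, mul(SZ, SSSZ))), mul(add(Z, Z), Z))))))
  →15  S(S(S(S(S(add(add(SZ, mul(SZ, SSSZ)), mul(add(Z, Z), Z)))))))
  →16  S(S(S(S(S(add(S(add(Z, mul(SZ, SSSZ))), mul(add(Z, Z), Z)))))))
  →17  S(S(S(S(S(S(add(add(Z, mul(SZ, SSSZ)), mul(add(Z, Z), Z))))))))
  →18  S(S(S(S(S(S(add(mul(SZ, SSSZ), mul(add(Z, Z), Z))))))))
  →19  S(S(S(S(S(S(add(add(SSSZ, mul(Z, SSSZ)), mul(add(Z, Z), Z))))))))
  →20  S(S(S(S(S(S(add(S(add(SSZ, mul(Z, SSSZ))), mul(add(Z, Z), Z))))))))
  →21  S(S(S(S(S(S(S(add(add(SSZ, mul(Z, SSSZ)), mul(add(Z, Z), Z)))))))))
  →22  S(S(S(S(S(S(S(add(S(add(SZ, mul(Z, SSSZ))), mul(add(Z, Z), Z)))))))))
  →23  S(S(S(S(S(S(S(S(add(add(SZ, mul(Z, SSSZ)), mul(add(Z, Z), Z))))))))))
  →24  S(S(S(S(S(S(S(S(add(S(add(Z, mul(Z, SSSZ))), mul(add(Z, Z), Z))))))))))
  →25  S(S(S(S(S(S(S(S(S(add(add(Z, mul(Z, SSSZ)), mul(add(Z, Z), Z)))))))))))
  →26  S(S(S(S(S(S(S(S(S(add(mul(Z, SSSZ), mul(add(Z, Z), Z)))))))))))
  →27  S(S(S(S(S(S(S(S(S(add(Z, mul(add(Z, Z), Z)))))))))))
  →28  S(S(S(S(S(S(S(S(S(mul(add(Z, Z), Z))))))))))
  →29  S(S(S(S(S(S(S(S(S(mul(Z, Z))))))))))
  →30  S^9(Z)

Answer: YES — reaches normal form S^9(Z) in 30 ≤ 30 steps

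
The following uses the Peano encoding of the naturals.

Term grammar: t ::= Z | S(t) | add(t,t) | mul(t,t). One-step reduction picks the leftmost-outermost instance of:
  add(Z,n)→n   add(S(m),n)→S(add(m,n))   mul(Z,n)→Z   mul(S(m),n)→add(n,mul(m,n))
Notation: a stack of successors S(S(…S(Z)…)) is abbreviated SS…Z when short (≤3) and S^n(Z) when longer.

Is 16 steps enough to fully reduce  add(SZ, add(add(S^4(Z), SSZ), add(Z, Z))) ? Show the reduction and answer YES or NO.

  start: add(SZ, add(add(S^4(Z), SSZ), add(Z, Z)))
  step 1: S(add(Z, add(add(S^4(Z), SSZ), add(Z, Z))))
  step 2: S(add(add(S^4(Z), SSZ), add(Z, Z)))
  step 3: S(add(S(add(SSSZ, SSZ)), add(Z, Z)))
  step 4: S(S(add(add(SSSZ, SSZ), add(Z, Z))))
  step 5: S(S(add(S(add(SSZ, SSZ)), add(Z, Z))))
  step 6: S(S(S(add(add(SSZ, SSZ), add(Z, Z)))))
  step 7: S(S(S(add(S(add(SZ, SSZ)), add(Z, Z)))))
  step 8: S(S(S(S(add(add(SZ, SSZ), add(Z, Z))))))
  step 9: S(S(S(S(add(S(add(Z, SSZ)), add(Z, Z))))))
  step 10: S(S(S(S(S(add(add(Z, SSZ), add(Z, Z)))))))
  step 11: S(S(S(S(S(add(SSZ, add(Z, Z)))))))
  step 12: S(S(S(S(S(S(add(SZ, add(Z, Z))))))))
  step 13: S(S(S(S(S(S(S(add(Z, add(Z, Z)))))))))
  step 14: S(S(S(S(S(S(S(add(Z, Z))))))))
  step 15: S^7(Z)

Answer: YES — reaches normal form S^7(Z) in 15 ≤ 16 steps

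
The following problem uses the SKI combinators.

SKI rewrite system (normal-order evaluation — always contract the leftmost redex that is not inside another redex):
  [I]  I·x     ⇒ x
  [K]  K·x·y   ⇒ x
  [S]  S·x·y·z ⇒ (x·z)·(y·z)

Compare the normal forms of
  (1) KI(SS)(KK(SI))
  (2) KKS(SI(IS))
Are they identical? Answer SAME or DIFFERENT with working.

Answer: DIFFERENT — A ⇓ K, B ⇓ K(SIS)

Derivation:
Term A:
  start: KI(SS)(KK(SI))
  →1  I(KK(SI))
  →2  KK(SI)
  →3  K

Term B:
  start: KKS(SI(IS))
  →1  K(SI(IS))
  →2  K(SIS)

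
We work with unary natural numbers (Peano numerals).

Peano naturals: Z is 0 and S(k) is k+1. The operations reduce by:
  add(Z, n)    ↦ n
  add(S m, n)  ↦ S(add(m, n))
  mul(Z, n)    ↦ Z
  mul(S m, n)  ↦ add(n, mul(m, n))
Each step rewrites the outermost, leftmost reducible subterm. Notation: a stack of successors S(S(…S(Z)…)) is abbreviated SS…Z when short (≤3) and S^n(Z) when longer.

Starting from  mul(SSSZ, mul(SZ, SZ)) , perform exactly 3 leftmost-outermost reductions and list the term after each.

  start: mul(SSSZ, mul(SZ, SZ))
  step 1: add(mul(SZ, SZ), mul(SSZ, mul(SZ, SZ)))
  step 2: add(add(SZ, mul(Z, SZ)), mul(SSZ, mul(SZ, SZ)))
  step 3: add(S(add(Z, mul(Z, SZ))), mul(SSZ, mul(SZ, SZ)))

Answer: after 3 steps: add(S(add(Z, mul(Z, SZ))), mul(SSZ, mul(SZ, SZ)))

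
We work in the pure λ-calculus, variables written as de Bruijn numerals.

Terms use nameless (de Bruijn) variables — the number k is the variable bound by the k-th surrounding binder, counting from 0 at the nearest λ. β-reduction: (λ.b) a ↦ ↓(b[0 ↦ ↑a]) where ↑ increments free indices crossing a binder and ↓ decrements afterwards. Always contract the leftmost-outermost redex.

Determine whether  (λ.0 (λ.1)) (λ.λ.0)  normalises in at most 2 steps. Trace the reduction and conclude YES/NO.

  start: (λ.0 (λ.1)) (λ.λ.0)
  step 1: (λ.λ.0) (λ.λ.λ.0)
  step 2: λ.0

Answer: YES — reaches normal form λ.0 in 2 ≤ 2 steps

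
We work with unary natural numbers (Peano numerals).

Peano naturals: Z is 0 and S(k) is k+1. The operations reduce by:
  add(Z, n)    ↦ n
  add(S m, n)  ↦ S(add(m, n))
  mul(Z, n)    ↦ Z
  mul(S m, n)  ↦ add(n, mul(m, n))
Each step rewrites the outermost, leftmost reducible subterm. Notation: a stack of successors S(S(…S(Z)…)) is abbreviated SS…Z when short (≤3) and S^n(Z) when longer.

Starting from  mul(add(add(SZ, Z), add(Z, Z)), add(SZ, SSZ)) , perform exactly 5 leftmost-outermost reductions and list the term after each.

Answer: after 5 steps: S(add(add(Z, SSZ), mul(add(add(Z, Z), add(Z, Z)), add(SZ, SSZ))))

Derivation:
  start: mul(add(add(SZ, Z), add(Z, Z)), add(SZ, SSZ))
  [1] mul(add(S(add(Z, Z)), add(Z, Z)), add(SZ, SSZ))
  [2] mul(S(add(add(Z, Z), add(Z, Z))), add(SZ, SSZ))
  [3] add(add(SZ, SSZ), mul(add(add(Z, Z), add(Z, Z)), add(SZ, SSZ)))
  [4] add(S(add(Z, SSZ)), mul(add(add(Z, Z), add(Z, Z)), add(SZ, SSZ)))
  [5] S(add(add(Z, SSZ), mul(add(add(Z, Z), add(Z, Z)), add(SZ, SSZ))))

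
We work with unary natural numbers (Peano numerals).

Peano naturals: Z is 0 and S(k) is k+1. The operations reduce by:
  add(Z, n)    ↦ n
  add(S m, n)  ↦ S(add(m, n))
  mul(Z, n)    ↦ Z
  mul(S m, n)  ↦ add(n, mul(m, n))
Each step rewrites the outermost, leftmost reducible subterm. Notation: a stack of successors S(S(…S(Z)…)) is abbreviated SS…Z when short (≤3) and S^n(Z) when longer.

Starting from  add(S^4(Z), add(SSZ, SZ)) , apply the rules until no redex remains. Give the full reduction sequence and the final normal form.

Answer: normal form = S^7(Z)  (in 8 steps)

Reduction:
  start: add(S^4(Z), add(SSZ, SZ))
  step 1: S(add(SSSZ, add(SSZ, SZ)))
  step 2: S(S(add(SSZ, add(SSZ, SZ))))
  step 3: S(S(S(add(SZ, add(SSZ, SZ)))))
  step 4: S(S(S(S(add(Z, add(SSZ, SZ))))))
  step 5: S(S(S(S(add(SSZ, SZ)))))
  step 6: S(S(S(S(S(add(SZ, SZ))))))
  step 7: S(S(S(S(S(S(add(Z, SZ)))))))
  step 8: S^7(Z)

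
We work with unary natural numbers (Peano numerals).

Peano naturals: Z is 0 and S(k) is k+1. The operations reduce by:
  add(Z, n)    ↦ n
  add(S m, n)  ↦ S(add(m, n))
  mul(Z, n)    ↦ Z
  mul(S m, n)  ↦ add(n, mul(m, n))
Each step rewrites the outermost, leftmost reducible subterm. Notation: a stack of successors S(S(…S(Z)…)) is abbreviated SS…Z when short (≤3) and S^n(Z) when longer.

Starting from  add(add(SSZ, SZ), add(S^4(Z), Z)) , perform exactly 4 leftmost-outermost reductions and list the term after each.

  start: add(add(SSZ, SZ), add(S^4(Z), Z))
  →1  add(S(add(SZ, SZ)), add(S^4(Z), Z))
  →2  S(add(add(SZ, SZ), add(S^4(Z), Z)))
  →3  S(add(S(add(Z, SZ)), add(S^4(Z), Z)))
  →4  S(S(add(add(Z, SZ), add(S^4(Z), Z))))

Answer: after 4 steps: S(S(add(add(Z, SZ), add(S^4(Z), Z))))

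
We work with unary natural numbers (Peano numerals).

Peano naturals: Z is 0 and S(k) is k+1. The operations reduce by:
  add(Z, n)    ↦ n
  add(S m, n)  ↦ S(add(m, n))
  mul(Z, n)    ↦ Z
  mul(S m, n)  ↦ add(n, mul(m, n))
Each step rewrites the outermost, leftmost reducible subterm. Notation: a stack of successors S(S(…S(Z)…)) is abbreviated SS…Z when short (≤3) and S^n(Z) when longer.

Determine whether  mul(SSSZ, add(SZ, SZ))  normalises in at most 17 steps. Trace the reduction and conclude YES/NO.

Answer: NO — after 17 steps the term is S(S(S(S(S(S(add(Z, mul(Z, add(SZ, SZ))))))))), not yet normal

Working:
  start: mul(SSSZ, add(SZ, SZ))
  step 1: add(add(SZ, SZ), mul(SSZ, add(SZ, SZ)))
  step 2: add(S(add(Z, SZ)), mul(SSZ, add(SZ, SZ)))
  step 3: S(add(add(Z, SZ), mul(SSZ, add(SZ, SZ))))
  step 4: S(add(SZ, mul(SSZ, add(SZ, SZ))))
  step 5: S(S(add(Z, mul(SSZ, add(SZ, SZ)))))
  step 6: S(S(mul(SSZ, add(SZ, SZ))))
  step 7: S(S(add(add(SZ, SZ), mul(SZ, add(SZ, SZ)))))
  step 8: S(S(add(S(add(Z, SZ)), mul(SZ, add(SZ, SZ)))))
  step 9: S(S(S(add(add(Z, SZ), mul(SZ, add(SZ, SZ))))))
  step 10: S(S(S(add(SZ, mul(SZ, add(SZ, SZ))))))
  step 11: S(S(S(S(add(Z, mul(SZ, add(SZ, SZ)))))))
  step 12: S(S(S(S(mul(SZ, add(SZ, SZ))))))
  step 13: S(S(S(S(add(add(SZ, SZ), mul(Z, add(SZ, SZ)))))))
  step 14: S(S(S(S(add(S(add(Z, SZ)), mul(Z, add(SZ, SZ)))))))
  step 15: S(S(S(S(S(add(add(Z, SZ), mul(Z, add(SZ, SZ))))))))
  step 16: S(S(S(S(S(add(SZ, mul(Z, add(SZ, SZ))))))))
  step 17: S(S(S(S(S(S(add(Z, mul(Z, add(SZ, SZ)))))))))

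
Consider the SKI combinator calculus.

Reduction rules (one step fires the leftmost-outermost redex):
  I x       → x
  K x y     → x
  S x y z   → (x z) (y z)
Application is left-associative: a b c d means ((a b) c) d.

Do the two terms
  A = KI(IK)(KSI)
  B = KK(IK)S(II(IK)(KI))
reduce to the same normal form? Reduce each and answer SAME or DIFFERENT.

Answer: SAME — A ⇓ S, B ⇓ S

Derivation:
Term A:
  start: KI(IK)(KSI)
  →1  I(KSI)
  →2  KSI
  →3  S

Term B:
  start: KK(IK)S(II(IK)(KI))
  →1  KS(II(IK)(KI))
  →2  S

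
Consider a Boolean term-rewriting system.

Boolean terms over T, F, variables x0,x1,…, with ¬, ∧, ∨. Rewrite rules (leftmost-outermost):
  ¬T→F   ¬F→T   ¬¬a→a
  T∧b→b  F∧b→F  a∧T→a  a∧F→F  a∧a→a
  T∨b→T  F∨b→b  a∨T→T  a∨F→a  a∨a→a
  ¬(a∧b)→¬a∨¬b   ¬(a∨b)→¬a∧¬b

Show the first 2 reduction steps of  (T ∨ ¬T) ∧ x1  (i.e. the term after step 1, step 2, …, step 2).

  start: (T ∨ ¬T) ∧ x1
  step 1: T ∧ x1
  step 2: x1

Answer: after 2 steps: x1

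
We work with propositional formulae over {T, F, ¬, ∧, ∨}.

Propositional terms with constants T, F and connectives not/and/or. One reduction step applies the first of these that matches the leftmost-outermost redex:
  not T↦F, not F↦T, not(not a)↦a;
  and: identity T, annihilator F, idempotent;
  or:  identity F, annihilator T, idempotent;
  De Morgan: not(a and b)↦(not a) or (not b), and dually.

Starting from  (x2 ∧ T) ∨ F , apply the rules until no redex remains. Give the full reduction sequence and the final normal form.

  start: (x2 ∧ T) ∨ F
  →1  x2 ∧ T
  →2  x2

Answer: normal form = x2  (in 2 steps)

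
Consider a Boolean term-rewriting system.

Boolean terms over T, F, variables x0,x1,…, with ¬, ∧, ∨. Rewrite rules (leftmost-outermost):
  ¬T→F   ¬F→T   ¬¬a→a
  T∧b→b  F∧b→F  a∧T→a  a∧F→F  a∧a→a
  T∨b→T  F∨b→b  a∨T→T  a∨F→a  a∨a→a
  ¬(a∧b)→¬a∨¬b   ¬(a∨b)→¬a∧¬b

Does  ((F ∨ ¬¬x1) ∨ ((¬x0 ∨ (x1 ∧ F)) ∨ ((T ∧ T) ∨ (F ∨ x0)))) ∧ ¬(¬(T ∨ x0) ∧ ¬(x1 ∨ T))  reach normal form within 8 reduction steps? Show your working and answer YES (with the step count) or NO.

Answer: NO — after 8 steps the term is T ∧ ¬(¬(T ∨ x0) ∧ ¬(x1 ∨ T)), not yet normal

Working:
  start: ((F ∨ ¬¬x1) ∨ ((¬x0 ∨ (x1 ∧ F)) ∨ ((T ∧ T) ∨ (F ∨ x0)))) ∧ ¬(¬(T ∨ x0) ∧ ¬(x1 ∨ T))
  step 1: (¬¬x1 ∨ ((¬x0 ∨ (x1 ∧ F)) ∨ ((T ∧ T) ∨ (F ∨ x0)))) ∧ ¬(¬(T ∨ x0) ∧ ¬(x1 ∨ T))
  step 2: (x1 ∨ ((¬x0 ∨ (x1 ∧ F)) ∨ ((T ∧ T) ∨ (F ∨ x0)))) ∧ ¬(¬(T ∨ x0) ∧ ¬(x1 ∨ T))
  step 3: (x1 ∨ ((¬x0 ∨ F) ∨ ((T ∧ T) ∨ (F ∨ x0)))) ∧ ¬(¬(T ∨ x0) ∧ ¬(x1 ∨ T))
  step 4: (x1 ∨ (¬x0 ∨ ((T ∧ T) ∨ (F ∨ x0)))) ∧ ¬(¬(T ∨ x0) ∧ ¬(x1 ∨ T))
  step 5: (x1 ∨ (¬x0 ∨ (T ∨ (F ∨ x0)))) ∧ ¬(¬(T ∨ x0) ∧ ¬(x1 ∨ T))
  step 6: (x1 ∨ (¬x0 ∨ T)) ∧ ¬(¬(T ∨ x0) ∧ ¬(x1 ∨ T))
  step 7: (x1 ∨ T) ∧ ¬(¬(T ∨ x0) ∧ ¬(x1 ∨ T))
  step 8: T ∧ ¬(¬(T ∨ x0) ∧ ¬(x1 ∨ T))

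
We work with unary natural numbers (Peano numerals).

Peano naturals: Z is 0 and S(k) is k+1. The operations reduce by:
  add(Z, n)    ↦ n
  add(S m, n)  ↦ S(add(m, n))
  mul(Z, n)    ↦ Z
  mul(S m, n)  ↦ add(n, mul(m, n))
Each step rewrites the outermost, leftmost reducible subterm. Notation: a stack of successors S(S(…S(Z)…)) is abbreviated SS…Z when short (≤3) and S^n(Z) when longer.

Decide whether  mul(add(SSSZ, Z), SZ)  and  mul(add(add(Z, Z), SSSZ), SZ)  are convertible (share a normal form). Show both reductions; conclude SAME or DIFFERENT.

Term A:
  start: mul(add(SSSZ, Z), SZ)
  →1  mul(S(add(SSZ, Z)), SZ)
  →2  add(SZ, mul(add(SSZ, Z), SZ))
  →3  S(add(Z, mul(add(SSZ, Z), SZ)))
  →4  S(mul(add(SSZ, Z), SZ))
  →5  S(mul(S(add(SZ, Z)), SZ))
  →6  S(add(SZ, mul(add(SZ, Z), SZ)))
  →7  S(S(add(Z, mul(add(SZ, Z), SZ))))
  →8  S(S(mul(add(SZ, Z), SZ)))
  →9  S(S(mul(S(add(Z, Z)), SZ)))
  →10  S(S(add(SZ, mul(add(Z, Z), SZ))))
  →11  S(S(S(add(Z, mul(add(Z, Z), SZ)))))
  →12  S(S(S(mul(add(Z, Z), SZ))))
  →13  S(S(S(mul(Z, SZ))))
  →14  SSSZ

Term B:
  start: mul(add(add(Z, Z), SSSZ), SZ)
  →1  mul(add(Z, SSSZ), SZ)
  →2  mul(SSSZ, SZ)
  →3  add(SZ, mul(SSZ, SZ))
  →4  S(add(Z, mul(SSZ, SZ)))
  →5  S(mul(SSZ, SZ))
  →6  S(add(SZ, mul(SZ, SZ)))
  →7  S(S(add(Z, mul(SZ, SZ))))
  →8  S(S(mul(SZ, SZ)))
  →9  S(S(add(SZ, mul(Z, SZ))))
  →10  S(S(S(add(Z, mul(Z, SZ)))))
  →11  S(S(S(mul(Z, SZ))))
  →12  SSSZ

Answer: SAME — A ⇓ SSSZ, B ⇓ SSSZ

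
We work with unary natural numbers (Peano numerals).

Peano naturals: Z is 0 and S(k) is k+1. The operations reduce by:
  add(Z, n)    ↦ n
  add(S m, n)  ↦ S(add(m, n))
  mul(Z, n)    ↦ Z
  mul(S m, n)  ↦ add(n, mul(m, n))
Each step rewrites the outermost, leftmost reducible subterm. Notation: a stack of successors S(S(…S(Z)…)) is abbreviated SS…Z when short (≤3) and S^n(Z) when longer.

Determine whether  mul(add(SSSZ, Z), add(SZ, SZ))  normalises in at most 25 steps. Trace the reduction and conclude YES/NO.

Answer: YES — reaches normal form S^6(Z) in 23 ≤ 25 steps

Working:
  start: mul(add(SSSZ, Z), add(SZ, SZ))
  →1  mul(S(add(SSZ, Z)), add(SZ, SZ))
  →2  add(add(SZ, SZ), mul(add(SSZ, Z), add(SZ, SZ)))
  →3  add(S(add(Z, SZ)), mul(add(SSZ, Z), add(SZ, SZ)))
  →4  S(add(add(Z, SZ), mul(add(SSZ, Z), add(SZ, SZ))))
  →5  S(add(SZ, mul(add(SSZ, Z), add(SZ, SZ))))
  →6  S(S(add(Z, mul(add(SSZ, Z), add(SZ, SZ)))))
  →7  S(S(mul(add(SSZ, Z), add(SZ, SZ))))
  →8  S(S(mul(S(add(SZ, Z)), add(SZ, SZ))))
  →9  S(S(add(add(SZ, SZ), mul(add(SZ, Z), add(SZ, SZ)))))
  →10  S(S(add(S(add(Z, SZ)), mul(add(SZ, Z), add(SZ, SZ)))))
  →11  S(S(S(add(add(Z, SZ), mul(add(SZ, Z), add(SZ, SZ))))))
  →12  S(S(S(add(SZ, mul(add(SZ, Z), add(SZ, SZ))))))
  →13  S(S(S(S(add(Z, mul(add(SZ, Z), add(SZ, SZ)))))))
  →14  S(S(S(S(mul(add(SZ, Z), add(SZ, SZ))))))
  →15  S(S(S(S(mul(S(add(Z, Z)), add(SZ, SZ))))))
  →16  S(S(S(S(add(add(SZ, SZ), mul(add(Z, Z), add(SZ, SZ)))))))
  →17  S(S(S(S(add(S(add(Z, SZ)), mul(add(Z, Z), add(SZ, SZ)))))))
  →18  S(S(S(S(S(add(add(Z, SZ), mul(add(Z, Z), add(SZ, SZ))))))))
  →19  S(S(S(S(S(add(SZ, mul(add(Z, Z), add(SZ, SZ))))))))
  →20  S(S(S(S(S(S(add(Z, mul(add(Z, Z), add(SZ, SZ)))))))))
  →21  S(S(S(S(S(S(mul(add(Z, Z), add(SZ, SZ))))))))
  →22  S(S(S(S(S(S(mul(Z, add(SZ, SZ))))))))
  →23  S^6(Z)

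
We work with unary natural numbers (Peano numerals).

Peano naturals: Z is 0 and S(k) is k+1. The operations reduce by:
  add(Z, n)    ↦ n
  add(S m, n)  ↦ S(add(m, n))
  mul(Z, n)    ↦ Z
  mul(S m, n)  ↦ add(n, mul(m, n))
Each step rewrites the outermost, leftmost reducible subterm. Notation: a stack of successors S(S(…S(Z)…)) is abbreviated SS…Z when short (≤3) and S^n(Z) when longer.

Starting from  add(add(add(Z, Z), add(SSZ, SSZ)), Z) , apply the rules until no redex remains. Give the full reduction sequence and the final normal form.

Answer: normal form = S^4(Z)  (in 10 steps)

Working:
  start: add(add(add(Z, Z), add(SSZ, SSZ)), Z)
  →1  add(add(Z, add(SSZ, SSZ)), Z)
  →2  add(add(SSZ, SSZ), Z)
  →3  add(S(add(SZ, SSZ)), Z)
  →4  S(add(add(SZ, SSZ), Z))
  →5  S(add(S(add(Z, SSZ)), Z))
  →6  S(S(add(add(Z, SSZ), Z)))
  →7  S(S(add(SSZ, Z)))
  →8  S(S(S(add(SZ, Z))))
  →9  S(S(S(S(add(Z, Z)))))
  →10  S^4(Z)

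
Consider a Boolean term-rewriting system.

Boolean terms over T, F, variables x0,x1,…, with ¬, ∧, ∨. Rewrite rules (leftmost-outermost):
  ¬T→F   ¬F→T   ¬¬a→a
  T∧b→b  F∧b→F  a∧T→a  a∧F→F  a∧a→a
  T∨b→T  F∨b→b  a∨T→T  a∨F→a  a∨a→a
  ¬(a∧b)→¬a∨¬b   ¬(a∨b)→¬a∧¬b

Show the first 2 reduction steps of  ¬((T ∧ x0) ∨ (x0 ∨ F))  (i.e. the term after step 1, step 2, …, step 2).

Answer: after 2 steps: (¬T ∨ ¬x0) ∧ ¬(x0 ∨ F)

Reduction:
  start: ¬((T ∧ x0) ∨ (x0 ∨ F))
  →1  ¬(T ∧ x0) ∧ ¬(x0 ∨ F)
  →2  (¬T ∨ ¬x0) ∧ ¬(x0 ∨ F)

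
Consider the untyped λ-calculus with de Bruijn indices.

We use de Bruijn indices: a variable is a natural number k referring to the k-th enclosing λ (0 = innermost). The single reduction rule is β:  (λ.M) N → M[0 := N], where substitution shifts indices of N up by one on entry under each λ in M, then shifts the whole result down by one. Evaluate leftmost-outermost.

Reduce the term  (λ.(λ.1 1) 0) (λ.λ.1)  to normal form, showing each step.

  start: (λ.(λ.1 1) 0) (λ.λ.1)
  [1] (λ.(λ.λ.1) (λ.λ.1)) (λ.λ.1)
  [2] (λ.λ.1) (λ.λ.1)
  [3] λ.λ.λ.1

Answer: normal form = λ.λ.λ.1  (in 3 steps)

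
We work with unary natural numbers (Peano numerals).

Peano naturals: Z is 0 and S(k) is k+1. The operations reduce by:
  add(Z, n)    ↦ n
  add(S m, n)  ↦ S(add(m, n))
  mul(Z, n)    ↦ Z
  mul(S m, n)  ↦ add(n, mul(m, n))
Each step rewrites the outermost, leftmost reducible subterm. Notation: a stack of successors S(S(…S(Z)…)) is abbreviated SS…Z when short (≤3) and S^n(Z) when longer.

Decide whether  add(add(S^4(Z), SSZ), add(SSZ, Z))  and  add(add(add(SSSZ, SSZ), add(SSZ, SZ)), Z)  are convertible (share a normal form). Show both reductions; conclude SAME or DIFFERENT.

Answer: SAME — A ⇓ S^8(Z), B ⇓ S^8(Z)

Working:
Term A:
  start: add(add(S^4(Z), SSZ), add(SSZ, Z))
  step 1: add(S(add(SSSZ, SSZ)), add(SSZ, Z))
  step 2: S(add(add(SSSZ, SSZ), add(SSZ, Z)))
  step 3: S(add(S(add(SSZ, SSZ)), add(SSZ, Z)))
  step 4: S(S(add(add(SSZ, SSZ), add(SSZ, Z))))
  step 5: S(S(add(S(add(SZ, SSZ)), add(SSZ, Z))))
  step 6: S(S(S(add(add(SZ, SSZ), add(SSZ, Z)))))
  step 7: S(S(S(add(S(add(Z, SSZ)), add(SSZ, Z)))))
  step 8: S(S(S(S(add(add(Z, SSZ), add(SSZ, Z))))))
  step 9: S(S(S(S(add(SSZ, add(SSZ, Z))))))
  step 10: S(S(S(S(S(add(SZ, add(SSZ, Z)))))))
  step 11: S(S(S(S(S(S(add(Z, add(SSZ, Z))))))))
  step 12: S(S(S(S(S(S(add(SSZ, Z)))))))
  step 13: S(S(S(S(S(S(S(add(SZ, Z))))))))
  step 14: S(S(S(S(S(S(S(S(add(Z, Z)))))))))
  step 15: S^8(Z)

Term B:
  start: add(add(add(SSSZ, SSZ), add(SSZ, SZ)), Z)
  step 1: add(add(S(add(SSZ, SSZ)), add(SSZ, SZ)), Z)
  step 2: add(S(add(add(SSZ, SSZ), add(SSZ, SZ))), Z)
  step 3: S(add(add(add(SSZ, SSZ), add(SSZ, SZ)), Z))
  step 4: S(add(add(S(add(SZ, SSZ)), add(SSZ, SZ)), Z))
  step 5: S(add(S(add(add(SZ, SSZ), add(SSZ, SZ))), Z))
  step 6: S(S(add(add(add(SZ, SSZ), add(SSZ, SZ)), Z)))
  step 7: S(S(add(add(S(add(Z, SSZ)), add(SSZ, SZ)), Z)))
  step 8: S(S(add(S(add(add(Z, SSZ), add(SSZ, SZ))), Z)))
  step 9: S(S(S(add(add(add(Z, SSZ), add(SSZ, SZ)), Z))))
  step 10: S(S(S(add(add(SSZ, add(SSZ, SZ)), Z))))
  step 11: S(S(S(add(S(add(SZ, add(SSZ, SZ))), Z))))
  step 12: S(S(S(S(add(add(SZ, add(SSZ, SZ)), Z)))))
  step 13: S(S(S(S(add(S(add(Z, add(SSZ, SZ))), Z)))))
  step 14: S(S(S(S(S(add(add(Z, add(SSZ, SZ)), Z))))))
  step 15: S(S(S(S(S(add(add(SSZ, SZ), Z))))))
  step 16: S(S(S(S(S(add(S(add(SZ, SZ)), Z))))))
  step 17: S(S(S(S(S(S(add(add(SZ, SZ), Z)))))))
  step 18: S(S(S(S(S(S(add(S(add(Z, SZ)), Z)))))))
  step 19: S(S(S(S(S(S(S(add(add(Z, SZ), Z))))))))
  step 20: S(S(S(S(S(S(S(add(SZ, Z))))))))
  step 21: S(S(S(S(S(S(S(S(add(Z, Z)))))))))
  step 22: S^8(Z)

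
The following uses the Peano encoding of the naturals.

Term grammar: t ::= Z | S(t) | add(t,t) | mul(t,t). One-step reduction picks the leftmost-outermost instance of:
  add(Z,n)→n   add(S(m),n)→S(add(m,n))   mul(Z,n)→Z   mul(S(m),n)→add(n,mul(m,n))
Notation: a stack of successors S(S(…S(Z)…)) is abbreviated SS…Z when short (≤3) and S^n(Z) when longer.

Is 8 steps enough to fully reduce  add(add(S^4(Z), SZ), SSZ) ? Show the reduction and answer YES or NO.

Answer: NO — after 8 steps the term is S(S(S(S(add(add(Z, SZ), SSZ))))), not yet normal

Derivation:
  start: add(add(S^4(Z), SZ), SSZ)
  step 1: add(S(add(SSSZ, SZ)), SSZ)
  step 2: S(add(add(SSSZ, SZ), SSZ))
  step 3: S(add(S(add(SSZ, SZ)), SSZ))
  step 4: S(S(add(add(SSZ, SZ), SSZ)))
  step 5: S(S(add(S(add(SZ, SZ)), SSZ)))
  step 6: S(S(S(add(add(SZ, SZ), SSZ))))
  step 7: S(S(S(add(S(add(Z, SZ)), SSZ))))
  step 8: S(S(S(S(add(add(Z, SZ), SSZ)))))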